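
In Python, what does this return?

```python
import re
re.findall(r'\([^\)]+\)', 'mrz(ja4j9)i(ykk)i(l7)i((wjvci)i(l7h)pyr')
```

['(ja4j9)', '(ykk)', '(l7)', '((wjvci)', '(l7h)']

`findall` yields the raw match text (5 of them) because the pattern has no groups.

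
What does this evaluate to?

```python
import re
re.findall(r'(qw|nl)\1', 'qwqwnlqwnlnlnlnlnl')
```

['qw', 'nl', 'nl']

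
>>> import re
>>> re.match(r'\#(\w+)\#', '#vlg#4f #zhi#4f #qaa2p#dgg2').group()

'#vlg#'

`re.match` won't scan ahead — the pattern has to work from the very first character.
The match spans [0:5] → '#vlg#'.
Captured: group 1 = 'vlg'.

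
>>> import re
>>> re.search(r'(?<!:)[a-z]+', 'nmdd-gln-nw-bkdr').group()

A negative assertion filters positions out without eating any characters.
Unlike `match`, `search` isn't anchored — it looks for the pattern anywhere in the string.
The match spans [0:4] → 'nmdd'.

'nmdd'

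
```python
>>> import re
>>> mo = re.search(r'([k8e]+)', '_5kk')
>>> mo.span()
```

(2, 4)

The match spans [2:4] → 'kk'.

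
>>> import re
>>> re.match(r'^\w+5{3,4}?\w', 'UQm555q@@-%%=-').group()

'UQm555q'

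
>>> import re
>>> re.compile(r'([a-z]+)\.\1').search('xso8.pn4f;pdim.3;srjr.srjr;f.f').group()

`\1` has to match the exact text group 1 already captured.
`re.search` tries every starting position until one works.
The match spans [17:26] → 'srjr.srjr'.
Captured: group 1 = 'srjr'.

'srjr.srjr'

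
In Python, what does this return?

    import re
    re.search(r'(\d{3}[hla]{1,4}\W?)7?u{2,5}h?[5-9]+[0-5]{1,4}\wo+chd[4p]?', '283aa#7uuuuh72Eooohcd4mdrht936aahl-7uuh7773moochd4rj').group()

'936aahl-7uuh7773moochd4'

This matches exactly 3 of a digit, then 1 to 4 of one of [hla], then optionally a non-word character (captured); then optionally the literal '7', then 2 to 5 of a literal 'u', then optionally a literal 'h'; then one or more of a character in [5-9], then 1 to 4 of a character in [0-5]; then a word character, then one or more of a literal 'o'; then the literal 'chd', then optionally one of [4p].
`search` walks the string left to right and returns the first match it finds.
The match spans [27:50] → '936aahl-7uuh7773moochd4'.
Captured: group 1 = '936aahl-'.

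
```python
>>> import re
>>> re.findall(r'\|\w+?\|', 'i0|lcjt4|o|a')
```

Walking the string: at [2:9] → '|lcjt4|'.
With no groups in the pattern, `findall` gives back each whole match — 1 here.

['|lcjt4|']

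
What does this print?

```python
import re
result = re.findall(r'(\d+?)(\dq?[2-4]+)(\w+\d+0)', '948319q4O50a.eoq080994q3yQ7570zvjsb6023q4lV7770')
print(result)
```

[('94', '83', '19q4O50'), ('0809', '94', 'q3yQ7570zvjsb6023q4lV7770')]

This matches one or more of a digit (lazy) (captured); then a digit, then optionally a literal 'q', then one or more of a character in [2-4] (captured); then one or more of a word character, then one or more of a digit, then the literal '0' (captured).
Lazy quantifiers expand one character at a time until the remainder of the pattern can match.
Scanning left to right: at [0:11] match '948319q4O50', groups = ('94', '83', '19q4O50'); at [16:47] match '080994q3yQ7570zvjsb6023q4lV7770', groups = ('0809', '94', 'q3yQ7570zvjsb6023q4lV7770').
`findall` packs the 3 group values into a tuple for every match.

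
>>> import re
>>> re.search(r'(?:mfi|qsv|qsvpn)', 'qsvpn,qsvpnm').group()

`|` is ordered: at each position the engine commits to the first alternative that works.
Unlike `match`, `search` isn't anchored — it looks for the pattern anywhere in the string.
The match spans [0:3] → 'qsv'.

'qsv'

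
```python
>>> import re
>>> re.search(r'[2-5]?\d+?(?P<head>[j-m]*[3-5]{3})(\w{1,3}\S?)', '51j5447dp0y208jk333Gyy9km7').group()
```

This matches optionally a character in [2-5]; then one or more of a digit (lazy); then zero or more of a character in [j-m], then exactly 3 of a character in [3-5] (captured as 'head'); then 1 to 3 of a word character, then optionally a non-whitespace character (captured).
`search` walks the string left to right and returns the first match it finds.
The match spans [0:10] → '51j5447dp0'.
Captured: group 1 = 'j544', group 2 = '7dp0'.

'51j5447dp0'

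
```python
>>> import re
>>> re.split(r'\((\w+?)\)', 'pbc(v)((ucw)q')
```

['pbc', 'v', '(', 'ucw', 'q']

With a capturing group present, the delimiter's captured portion is kept in the result list.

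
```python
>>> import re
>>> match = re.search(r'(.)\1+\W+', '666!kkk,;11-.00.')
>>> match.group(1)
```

The match spans [0:4] → '666!'.
Captured: group 1 = '6'.

'6'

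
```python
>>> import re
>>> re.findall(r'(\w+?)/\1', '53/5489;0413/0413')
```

['0413']

After group 1 captures some text, `\1` only succeeds where that same text appears again.
Walking the string: at [8:17] match '0413/0413', group 1 = '0413'.
`findall` collects group 1 from the one match (1 total).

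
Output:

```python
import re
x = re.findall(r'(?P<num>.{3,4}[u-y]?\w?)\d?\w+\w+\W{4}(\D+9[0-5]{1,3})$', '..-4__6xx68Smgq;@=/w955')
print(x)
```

Pattern: 3 to 4 of any character, then optionally a character in [u-y], then optionally a word character (captured as 'num'); then optionally a digit, then one or more of a word character; then one or more of a word character, then exactly 4 of a non-word character; then one or more of a non-digit, then a literal '9', then 1 to 3 of a character in [0-5] (captured); then anchored at the end.
Walking the string: at [0:23] match '..-4__6xx68Smgq;@=/w955', groups = ('..-4_', 'w955').
With 2 capturing groups, `findall` returns a 2-tuple per match.

[('..-4_', 'w955')]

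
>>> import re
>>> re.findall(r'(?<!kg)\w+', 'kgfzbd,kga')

['kgfzbd', 'kga']

`(?!…)`/`(?<!…)` only lets a position through if the neighbouring text does NOT match; no characters are consumed.
Walking the string: at [0:6] → 'kgfzbd'; at [7:10] → 'kga'.
No capturing groups, so `findall` returns the 2 full match strings.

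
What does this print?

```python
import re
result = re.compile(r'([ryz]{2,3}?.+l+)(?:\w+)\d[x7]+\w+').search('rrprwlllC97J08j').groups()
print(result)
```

The match spans [0:15] → 'rrprwlllC97J08j'.
Captured: group 1 = 'rrprwlll'.

('rrprwlll',)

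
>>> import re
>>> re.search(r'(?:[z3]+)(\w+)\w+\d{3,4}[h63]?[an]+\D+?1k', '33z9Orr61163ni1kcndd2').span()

(0, 16)

The pattern matches one or more of one of [z3] (non-capturing group); then one or more of a word character (captured); then one or more of a word character; then 3 to 4 of a digit, then optionally one of [h63]; then one or more of one of [an], then one or more of a non-digit (lazy), then the literal '1k'.
`search` walks the string left to right and returns the first match it finds.
The match spans [0:16] → '33z9Orr61163ni1k'.
Captured: group 1 = '9Orr6'.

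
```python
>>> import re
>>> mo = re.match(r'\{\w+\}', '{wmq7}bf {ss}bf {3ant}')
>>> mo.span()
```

(0, 6)

`re.match` won't scan ahead — the pattern has to work from the very first character.
The match spans [0:6] → '{wmq7}'.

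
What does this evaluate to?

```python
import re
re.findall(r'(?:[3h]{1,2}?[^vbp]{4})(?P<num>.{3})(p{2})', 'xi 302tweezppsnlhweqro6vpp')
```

[('eez', 'pp'), ('o6v', 'pp')]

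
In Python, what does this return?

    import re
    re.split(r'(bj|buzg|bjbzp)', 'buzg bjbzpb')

['', 'buzg', ' ', 'bj', 'bzpb']

Alternation tries branches left to right and keeps the first one that lets the overall match succeed at that position.
Matches to split on: at [0:4] → 'buzg'; at [5:7] → 'bj'.
`re.split` interleaves the captured-group text with the surrounding fragments.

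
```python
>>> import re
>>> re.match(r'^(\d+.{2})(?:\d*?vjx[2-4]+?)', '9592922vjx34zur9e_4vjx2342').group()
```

'9592922vjx3'

`re.match` won't scan ahead — the pattern has to work from the very first character.
The match spans [0:11] → '9592922vjx3'.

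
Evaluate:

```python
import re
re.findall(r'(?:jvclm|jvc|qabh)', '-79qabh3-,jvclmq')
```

['qabh', 'jvclm']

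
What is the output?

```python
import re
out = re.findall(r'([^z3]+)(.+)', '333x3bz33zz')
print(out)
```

The pattern matches one or more of any character except [z3] (captured); then one or more of any character (captured).
Matches: at [3:11] match 'x3bz33zz', groups = ('x', '3bz33zz').
Multiple groups make `findall` return tuples — one 2-tuple for the one match.

[('x', '3bz33zz')]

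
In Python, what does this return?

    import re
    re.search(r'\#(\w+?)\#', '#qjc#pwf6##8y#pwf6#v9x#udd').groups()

('qjc',)

The match spans [0:5] → '#qjc#'.
Captured: group 1 = 'qjc'.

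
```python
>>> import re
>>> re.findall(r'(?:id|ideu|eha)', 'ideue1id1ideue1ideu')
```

['id', 'id', 'id', 'id']

Branches in `(...|...)` are attempted left-to-right; the first branch that allows the whole pattern to succeed is taken.
Since nothing is captured, `findall` lists the 4 matched substrings directly.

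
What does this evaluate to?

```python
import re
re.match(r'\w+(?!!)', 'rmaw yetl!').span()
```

The negative lookahead/lookbehind blocks any match where the forbidden context is present.
`re.match` only tries the pattern at the start of the string.
The match spans [0:4] → 'rmaw'.

(0, 4)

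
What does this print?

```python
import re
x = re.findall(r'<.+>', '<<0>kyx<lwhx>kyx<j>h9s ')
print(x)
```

['<<0>kyx<lwhx>kyx<j>']

Scanning left to right: at [0:19] → '<<0>kyx<lwhx>kyx<j>'.
No capturing groups, so `findall` returns the 1 full match string.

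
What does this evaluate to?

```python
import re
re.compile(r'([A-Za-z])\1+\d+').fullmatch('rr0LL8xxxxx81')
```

None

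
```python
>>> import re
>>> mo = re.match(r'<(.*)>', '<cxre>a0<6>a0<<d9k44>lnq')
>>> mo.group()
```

`re.match` only tries the pattern at the start of the string.
The match spans [0:21] → '<cxre>a0<6>a0<<d9k44>'.
Captured: group 1 = 'cxre>a0<6>a0<<d9k44'.

'<cxre>a0<6>a0<<d9k44>'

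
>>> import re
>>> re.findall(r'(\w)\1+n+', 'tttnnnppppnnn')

`\1` has to match the exact text group 1 already captured.
Scanning left to right: at [0:6] match 'tttnnn', group 1 = 't'; at [6:13] match 'ppppnnn', group 1 = 'p'.
With a single group, `findall` returns only what that group captured — 2 items.

['t', 'p']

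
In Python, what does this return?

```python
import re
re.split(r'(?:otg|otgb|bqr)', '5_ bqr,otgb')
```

['5_ ', ',', 'b']

Alternation tries branches left to right and keeps the first one that lets the overall match succeed at that position.
Matches to split on: at [3:6] → 'bqr'; at [7:10] → 'otg'.
Each match becomes a cut point; 3 segments remain.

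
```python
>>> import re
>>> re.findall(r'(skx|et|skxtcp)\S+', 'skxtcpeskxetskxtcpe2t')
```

`|` is ordered: at each position the engine commits to the first alternative that works.
Scanning left to right: at [0:21] match 'skxtcpeskxetskxtcpe2t', group 1 = 'skx'.
`findall` collects group 1 from the one match (1 total).

['skx']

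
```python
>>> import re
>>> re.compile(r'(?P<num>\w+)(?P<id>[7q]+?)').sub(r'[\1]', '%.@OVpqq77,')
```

Pattern: one or more of a word character (captured as 'num'); then one or more of one of [7q] (lazy) (captured as 'id').
Matches: at [3:10] → 'OVpqq77'.
`\1` in the replacement pulls in group 1's text for each match.

'%.@[OVpqq7],'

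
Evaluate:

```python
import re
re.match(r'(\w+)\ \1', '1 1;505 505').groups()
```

('1',)

A backreference is literal: `\1` must see the identical characters the first group matched.
With `match`, the pattern is implicitly anchored at the beginning.
The match spans [0:3] → '1 1'.
Captured: group 1 = '1'.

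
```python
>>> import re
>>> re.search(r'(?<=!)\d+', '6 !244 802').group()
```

'244'

The positive lookaround only admits positions where the adjacent text matches; those characters stay outside the span.
`re.search` scans for the first position where the pattern succeeds.
The match spans [3:6] → '244'.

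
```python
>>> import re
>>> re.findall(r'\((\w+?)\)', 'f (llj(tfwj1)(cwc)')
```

['tfwj1', 'cwc']

Walking the string: at [6:13] match '(tfwj1)', group 1 = 'tfwj1'; at [13:18] match '(cwc)', group 1 = 'cwc'.
With a single group, `findall` returns only what that group captured — 2 items.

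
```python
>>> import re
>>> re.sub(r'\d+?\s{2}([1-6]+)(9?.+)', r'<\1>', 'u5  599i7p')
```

'u<5>'

Pattern: one or more of a digit (lazy), then exactly 2 of whitespace; then one or more of a character in [1-6] (captured); then optionally the literal '9', then one or more of any character (captured).
Matches: at [1:10] → '5  599i7p'.
Each match is replaced using the text its own group 1 captured.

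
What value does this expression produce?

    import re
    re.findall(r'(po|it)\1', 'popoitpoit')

['po']

`\1` is not a pattern — it's the concrete string captured by group 1, re-applied verbatim.
`findall` collects group 1 from the one match (1 total).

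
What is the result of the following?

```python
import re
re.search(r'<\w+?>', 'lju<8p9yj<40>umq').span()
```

(9, 13)

The match spans [9:13] → '<40>'.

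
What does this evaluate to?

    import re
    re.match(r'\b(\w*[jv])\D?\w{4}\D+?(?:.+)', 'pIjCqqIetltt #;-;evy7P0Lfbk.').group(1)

'pIj'

The match spans [0:28] → 'pIjCqqIetltt #;-;evy7P0Lfbk.'.
Captured: group 1 = 'pIj'.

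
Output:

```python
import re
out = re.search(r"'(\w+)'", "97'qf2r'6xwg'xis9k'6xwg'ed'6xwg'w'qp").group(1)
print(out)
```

Unlike `match`, `search` isn't anchored — it looks for the pattern anywhere in the string.
The match spans [2:8] → "'qf2r'".
Captured: group 1 = 'qf2r'.

qf2r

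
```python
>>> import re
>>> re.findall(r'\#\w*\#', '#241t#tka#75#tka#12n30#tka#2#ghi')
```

['#241t#', '#75#', '#12n30#', '#2#']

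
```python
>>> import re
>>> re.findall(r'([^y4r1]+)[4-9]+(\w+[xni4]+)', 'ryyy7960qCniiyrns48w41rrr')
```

This matches one or more of any character except [y4r1] (captured); then one or more of a character in [4-9]; then one or more of a word character, then one or more of one of [xni4] (captured).
Matches: at [4:21] match '7960qCniiyrns48w4', groups = ('79', '0qCniiyrns48w4').
2 groups means the one result is a tuple of 2 captured strings — 1 here.

[('79', '0qCniiyrns48w4')]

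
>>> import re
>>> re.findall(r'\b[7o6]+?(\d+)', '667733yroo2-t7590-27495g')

['67733']

With the lazy modifier that quantifier settles for the fewest repetitions that let the rest of the pattern succeed (the atoms after it are unaffected and can still be greedy).
Because there's exactly one group, `findall` drops the full match and keeps group 1 from the one hit.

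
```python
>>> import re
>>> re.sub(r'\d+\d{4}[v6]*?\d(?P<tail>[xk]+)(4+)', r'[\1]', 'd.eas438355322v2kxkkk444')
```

'd.eas[kxkkk]'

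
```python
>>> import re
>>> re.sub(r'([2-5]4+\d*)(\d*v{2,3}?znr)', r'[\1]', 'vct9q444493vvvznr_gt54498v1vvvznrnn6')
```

'vct9q[444493]_gt54498v1vvvznrnn6'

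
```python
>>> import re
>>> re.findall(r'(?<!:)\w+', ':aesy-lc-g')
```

['esy', 'lc', 'g']

The negative lookahead/lookbehind blocks any match where the forbidden context is present.
With no groups in the pattern, `findall` gives back each whole match — 3 here.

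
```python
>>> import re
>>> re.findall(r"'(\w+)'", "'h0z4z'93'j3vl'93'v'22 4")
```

Scanning left to right: at [0:7] match "'h0z4z'", group 1 = 'h0z4z'; at [9:15] match "'j3vl'", group 1 = 'j3vl'; at [17:20] match "'v'", group 1 = 'v'.
One capturing group, so `findall` returns just the captured substring from each match — 3 in all.

['h0z4z', 'j3vl', 'v']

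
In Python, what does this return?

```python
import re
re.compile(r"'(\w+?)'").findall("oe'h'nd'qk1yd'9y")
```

['h', 'qk1yd']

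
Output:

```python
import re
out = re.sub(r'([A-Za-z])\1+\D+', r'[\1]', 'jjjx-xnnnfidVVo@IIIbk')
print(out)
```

After group 1 captures some text, `\1` only succeeds where that same text appears again.
Matches: at [0:21] → 'jjjx-xnnnfidVVo@IIIbk'.
The replacement refers to a captured group, so each match is rewritten using its own captured text.

[j]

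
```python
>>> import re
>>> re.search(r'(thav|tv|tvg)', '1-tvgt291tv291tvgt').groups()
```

('tv',)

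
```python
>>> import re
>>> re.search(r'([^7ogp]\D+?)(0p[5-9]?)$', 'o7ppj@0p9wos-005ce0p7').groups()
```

('5ce', '0p7')

Pattern: any character except [7ogp], then one or more of a non-digit (lazy) (captured); then the literal '0p', then optionally a character in [5-9] (captured); then anchored at the end.
`search` walks the string left to right and returns the first match it finds.
The match spans [15:21] → '5ce0p7'.
Captured: group 1 = '5ce', group 2 = '0p7'.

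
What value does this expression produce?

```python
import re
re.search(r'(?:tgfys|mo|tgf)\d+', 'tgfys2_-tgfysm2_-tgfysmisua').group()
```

'tgfys2'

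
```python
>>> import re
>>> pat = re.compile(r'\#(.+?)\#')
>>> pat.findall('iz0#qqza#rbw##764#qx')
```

A non-greedy quantifier consumes as few characters as it can — just enough that the remainder of the pattern still matches from where it stops; whatever follows it matches normally.
Matches: at [3:9] match '#qqza#', group 1 = 'qqza'; at [12:18] match '##764#', group 1 = '#764'.
With a single group, `findall` returns only what that group captured — 2 items.

['qqza', '#764']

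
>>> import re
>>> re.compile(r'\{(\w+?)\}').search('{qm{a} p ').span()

Unlike `match`, `search` isn't anchored — it looks for the pattern anywhere in the string.
The match spans [3:6] → '{a}'.
Captured: group 1 = 'a'.

(3, 6)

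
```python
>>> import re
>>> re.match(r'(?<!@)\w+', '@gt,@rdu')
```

Because the assertion is negative and zero-width, positions next to the forbidden text are skipped.
With `match`, the pattern is implicitly anchored at the beginning.
Here the pattern fails at index 0, so the call returns None.

None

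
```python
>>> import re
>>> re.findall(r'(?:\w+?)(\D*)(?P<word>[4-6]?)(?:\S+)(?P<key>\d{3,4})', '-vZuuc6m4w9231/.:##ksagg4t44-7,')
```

Lazy quantifiers expand one character at a time until the remainder of the pattern can match.
Multiple groups make `findall` return tuples — one 3-tuple for the one match.

[('Zuuc', '6', '231')]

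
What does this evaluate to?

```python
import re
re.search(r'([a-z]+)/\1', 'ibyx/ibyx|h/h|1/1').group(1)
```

'ibyx'

A backreference is literal: `\1` must see the identical characters the first group matched.
`search` walks the string left to right and returns the first match it finds.
The match spans [0:9] → 'ibyx/ibyx'.
Captured: group 1 = 'ibyx'.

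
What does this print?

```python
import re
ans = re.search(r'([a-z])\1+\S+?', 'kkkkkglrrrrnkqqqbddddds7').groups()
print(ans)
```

A backreference is literal: `\1` must see the identical characters the first group matched.
`re.search` tries every starting position until one works.
The match spans [0:6] → 'kkkkkg'.
Captured: group 1 = 'k'.

('k',)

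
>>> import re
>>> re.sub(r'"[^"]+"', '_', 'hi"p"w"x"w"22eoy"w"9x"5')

'hi_w_w_w_5'

Every occurrence is swapped for '_'.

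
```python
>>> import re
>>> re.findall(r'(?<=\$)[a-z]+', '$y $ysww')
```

['y', 'ysww']

The `(?=…)`/`(?<=…)` assertion just peeks at neighbouring text; it doesn't advance the match position.
Scanning left to right: at [1:2] → 'y'; at [4:8] → 'ysww'.
Since nothing is captured, `findall` lists the 2 matched substrings directly.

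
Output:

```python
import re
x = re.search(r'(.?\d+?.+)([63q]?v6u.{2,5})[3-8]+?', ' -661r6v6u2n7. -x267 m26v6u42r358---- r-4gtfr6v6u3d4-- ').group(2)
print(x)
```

v6u3d

The match spans [1:52] → '-661r6v6u2n7. -x267 m26v6u42r358---- r-4gtfr6v6u3d4'.
Captured: group 1 = '-661r6v6u2n7. -x267 m26v6u42r358---- r-4gtfr6', group 2 = 'v6u3d'.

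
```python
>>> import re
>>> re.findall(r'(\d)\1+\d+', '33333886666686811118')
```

The backreference `\1` re-matches whatever the first group consumed, character for character.
One capturing group, so `findall` returns just the captured substring from the one match — 1 in all.

['3']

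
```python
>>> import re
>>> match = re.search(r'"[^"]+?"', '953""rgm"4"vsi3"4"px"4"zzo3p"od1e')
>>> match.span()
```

(4, 9)

`re.search` tries every starting position until one works.
The match spans [4:9] → '"rgm"'.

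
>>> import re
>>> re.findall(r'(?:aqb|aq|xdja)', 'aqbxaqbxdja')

['aqb', 'aqb', 'xdja']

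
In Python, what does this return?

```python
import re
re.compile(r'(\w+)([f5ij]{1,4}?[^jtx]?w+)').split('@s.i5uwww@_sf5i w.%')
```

Pattern: one or more of a word character (captured); then 1 to 4 of one of [f5ij] (lazy), then optionally any character except [jtx], then one or more of the literal 'w' (captured).
Because the pattern has a capturing group, `split` also inserts each captured text between the pieces.

['@s.', 'i', '5uwww', '@', '_sf5', 'i w', '.%']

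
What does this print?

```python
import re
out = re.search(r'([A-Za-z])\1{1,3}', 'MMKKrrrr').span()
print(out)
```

(0, 2)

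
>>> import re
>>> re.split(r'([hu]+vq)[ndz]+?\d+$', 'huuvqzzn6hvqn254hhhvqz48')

This matches one or more of one of [hu], then the literal 'vq' (captured); then one or more of one of [ndz] (lazy), then one or more of a digit; then anchored at the end.
Matches to split on: at [16:24] → 'hhhvqz48'.
With a capturing group present, the delimiter's captured portion is kept in the result list.

['huuvqzzn6hvqn254', 'hhhvq', '']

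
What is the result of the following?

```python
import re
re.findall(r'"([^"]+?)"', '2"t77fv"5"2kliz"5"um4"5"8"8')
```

['t77fv', '2kliz', 'um4', '8']

`findall` collects group 1 from each match (4 total).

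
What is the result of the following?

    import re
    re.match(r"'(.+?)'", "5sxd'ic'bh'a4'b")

None

`re.match` won't scan ahead — the pattern has to work from the very first character.
Here the pattern fails at index 0, so the call returns None.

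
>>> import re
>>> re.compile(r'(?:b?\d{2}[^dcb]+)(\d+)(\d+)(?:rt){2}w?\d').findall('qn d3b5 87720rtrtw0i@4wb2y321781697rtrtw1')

The pattern matches optionally a literal 'b', then exactly 2 of a digit, then one or more of any character except [dcb] (non-capturing group); then one or more of a digit (captured); then one or more of a digit (captured); then the literal 'rt' repeated 2 times, then optionally a literal 'w', then a digit.
Matches: at [8:19] match '87720rtrtw0', groups = ('2', '0'); at [26:41] match '321781697rtrtw1', groups = ('9', '7').
`findall` packs the 2 group values into a tuple for every match.

[('2', '0'), ('9', '7')]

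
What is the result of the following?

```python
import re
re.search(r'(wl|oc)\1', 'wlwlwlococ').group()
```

'wlwl'

`\1` has to match the exact text group 1 already captured.
The match spans [0:4] → 'wlwl'.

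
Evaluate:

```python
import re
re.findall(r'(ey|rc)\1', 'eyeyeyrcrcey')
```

`\1` is not a pattern — it's the concrete string captured by group 1, re-applied verbatim.
Walking the string: at [0:4] match 'eyey', group 1 = 'ey'; at [6:10] match 'rcrc', group 1 = 'rc'.
One capturing group, so `findall` returns just the captured substring from each match — 2 in all.

['ey', 'rc']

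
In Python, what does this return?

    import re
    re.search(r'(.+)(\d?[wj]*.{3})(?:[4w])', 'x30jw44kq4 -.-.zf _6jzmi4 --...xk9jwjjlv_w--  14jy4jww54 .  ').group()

The match spans [0:56] → 'x30jw44kq4 -.-.zf _6jzmi4 --...xk9jwjjlv_w--  14jy4jww54'.

'x30jw44kq4 -.-.zf _6jzmi4 --...xk9jwjjlv_w--  14jy4jww54'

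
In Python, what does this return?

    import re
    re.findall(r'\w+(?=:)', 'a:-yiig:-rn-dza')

['a', 'yiig']

The lookaround is zero-width — it requires the adjacent text to match without consuming it, so the asserted text isn't part of the match.
Scanning left to right: at [0:1] → 'a'; at [3:7] → 'yiig'.
Since nothing is captured, `findall` lists the 2 matched substrings directly.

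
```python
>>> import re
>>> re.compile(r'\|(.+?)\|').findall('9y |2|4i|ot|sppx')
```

['2', 'ot']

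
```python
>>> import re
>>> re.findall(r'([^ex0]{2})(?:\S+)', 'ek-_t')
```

['k-']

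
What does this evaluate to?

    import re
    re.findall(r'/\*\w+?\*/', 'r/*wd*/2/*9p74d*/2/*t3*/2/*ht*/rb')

['/*wd*/', '/*9p74d*/', '/*t3*/', '/*ht*/']

Since nothing is captured, `findall` lists the 4 matched substrings directly.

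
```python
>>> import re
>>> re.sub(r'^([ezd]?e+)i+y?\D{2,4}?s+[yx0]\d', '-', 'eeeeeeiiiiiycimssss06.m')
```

This matches anchored at the start of the string; then optionally one of [ezd], then one or more of the literal 'e' (captured); then one or more of a literal 'i', then optionally the literal 'y', then 2 to 4 of a non-digit (lazy); then one or more of the literal 's', then one of [yx0], then a digit.
Matches: at [0:21] → 'eeeeeeiiiiiycimssss06'.
`sub` substitutes '-' at each match site.

'-.m'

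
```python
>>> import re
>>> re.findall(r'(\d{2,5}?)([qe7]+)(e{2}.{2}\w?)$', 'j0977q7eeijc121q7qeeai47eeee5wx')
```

[('47', 'ee', 'ee5wx')]

The pattern matches 2 to 5 of a digit (lazy) (captured); then one or more of one of [qe7] (captured); then exactly 2 of the literal 'e', then exactly 2 of any character, then optionally a word character (captured); then anchored at the end.
Scanning left to right: at [22:31] match '47eeee5wx', groups = ('47', 'ee', 'ee5wx').
With 3 capturing groups, `findall` returns a 3-tuple per match.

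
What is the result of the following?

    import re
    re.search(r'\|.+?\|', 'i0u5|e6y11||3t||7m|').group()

'|e6y11|'

A non-greedy quantifier consumes as few characters as it can — just enough that the remainder of the pattern still matches from where it stops; whatever follows it matches normally.
The match spans [4:11] → '|e6y11|'.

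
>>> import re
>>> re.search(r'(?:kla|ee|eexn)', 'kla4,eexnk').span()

(0, 3)

`re.search` tries every starting position until one works.
The match spans [0:3] → 'kla'.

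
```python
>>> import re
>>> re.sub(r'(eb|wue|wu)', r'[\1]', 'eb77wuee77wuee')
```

'[eb]77[wue]e77[wue]e'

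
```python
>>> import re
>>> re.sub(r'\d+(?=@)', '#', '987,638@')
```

'987,#@'

Lookahead/lookbehind check context without consuming it, so the matched span excludes the asserted characters.
Matches: at [4:7] → '638'.
`sub` substitutes '#' at each match site.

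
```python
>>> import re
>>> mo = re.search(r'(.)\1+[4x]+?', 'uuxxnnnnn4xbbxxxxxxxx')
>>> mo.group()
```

`\1` has to match the exact text group 1 already captured.
Unlike `match`, `search` isn't anchored — it looks for the pattern anywhere in the string.
The match spans [0:3] → 'uux'.
Captured: group 1 = 'u'.

'uux'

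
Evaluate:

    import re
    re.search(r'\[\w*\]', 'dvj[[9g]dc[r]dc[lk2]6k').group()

'[9g]'

The match spans [4:8] → '[9g]'.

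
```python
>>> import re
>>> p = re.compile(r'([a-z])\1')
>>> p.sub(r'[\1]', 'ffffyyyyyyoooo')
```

After group 1 captures some text, `\1` only succeeds where that same text appears again.
Matches: at [0:2] → 'ff'; at [2:4] → 'ff'; at [4:6] → 'yy'; at [6:8] → 'yy'; at [8:10] → 'yy'; ….
The replacement refers to a captured group, so each match is rewritten using its own captured text.

'[f][f][y][y][y][o][o]'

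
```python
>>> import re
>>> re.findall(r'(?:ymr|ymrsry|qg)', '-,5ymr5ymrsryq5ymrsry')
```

['ymr', 'ymr', 'ymr']

The regex engine tests alternatives in the order written; an earlier branch that matches wins even if a later one would match more.
Scanning left to right: at [3:6] → 'ymr'; at [7:10] → 'ymr'; at [15:18] → 'ymr'.
No capturing groups, so `findall` returns the 3 full match strings.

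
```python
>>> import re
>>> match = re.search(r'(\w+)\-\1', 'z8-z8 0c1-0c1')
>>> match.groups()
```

('z8',)

The match spans [0:5] → 'z8-z8'.
Captured: group 1 = 'z8'.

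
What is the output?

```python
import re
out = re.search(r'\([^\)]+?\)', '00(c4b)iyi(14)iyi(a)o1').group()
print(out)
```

(c4b)

`re.search` tries every starting position until one works.
The match spans [2:7] → '(c4b)'.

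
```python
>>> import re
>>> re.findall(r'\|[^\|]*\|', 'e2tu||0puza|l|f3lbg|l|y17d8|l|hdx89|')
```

Walking the string: at [4:6] → '||'; at [11:14] → '|l|'; at [19:22] → '|l|'; at [27:30] → '|l|'.
No capturing groups, so `findall` returns the 4 full match strings.

['||', '|l|', '|l|', '|l|']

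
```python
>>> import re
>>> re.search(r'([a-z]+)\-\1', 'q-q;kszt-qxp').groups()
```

('q',)

The match spans [0:3] → 'q-q'.
Captured: group 1 = 'q'.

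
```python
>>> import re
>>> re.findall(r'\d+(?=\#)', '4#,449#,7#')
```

The positive lookaround only admits positions where the adjacent text matches; those characters stay outside the span.
Scanning left to right: at [0:1] → '4'; at [3:6] → '449'; at [8:9] → '7'.
With no groups in the pattern, `findall` gives back each whole match — 3 here.

['4', '449', '7']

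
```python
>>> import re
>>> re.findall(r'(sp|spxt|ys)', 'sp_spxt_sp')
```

`|` is ordered: at each position the engine commits to the first alternative that works.
Walking the string: at [0:2] match 'sp', group 1 = 'sp'; at [3:5] match 'sp', group 1 = 'sp'; at [8:10] match 'sp', group 1 = 'sp'.
Because there's exactly one group, `findall` drops the full match and keeps group 1 from each hit.

['sp', 'sp', 'sp']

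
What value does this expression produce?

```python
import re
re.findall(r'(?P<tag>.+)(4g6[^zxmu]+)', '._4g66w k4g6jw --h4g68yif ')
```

The pattern matches one or more of any character (captured as 'tag'); then the literal '4g6', then one or more of any character except [zxmu] (captured).
Walking the string: at [0:26] match '._4g66w k4g6jw --h4g68yif ', groups = ('._4g66w k4g6jw --h', '4g68yif ').
2 groups means the one result is a tuple of 2 captured strings — 1 here.

[('._4g66w k4g6jw --h', '4g68yif ')]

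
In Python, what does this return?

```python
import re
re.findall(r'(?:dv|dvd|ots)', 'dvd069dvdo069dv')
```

The regex engine tests alternatives in the order written; an earlier branch that matches wins even if a later one would match more.
Matches: at [0:2] → 'dv'; at [6:8] → 'dv'; at [13:15] → 'dv'.
`findall` yields the raw match text (3 of them) because the pattern has no groups.

['dv', 'dv', 'dv']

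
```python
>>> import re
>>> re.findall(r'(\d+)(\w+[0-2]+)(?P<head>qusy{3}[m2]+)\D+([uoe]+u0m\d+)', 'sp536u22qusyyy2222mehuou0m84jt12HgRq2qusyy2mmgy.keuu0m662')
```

This matches one or more of a digit (captured); then one or more of a word character, then one or more of a character in [0-2] (captured); then the literal 'qus', then exactly 3 of the literal 'y', then one or more of one of [m2] (captured as 'head'); then one or more of a non-digit; then one or more of one of [uoe], then the literal 'u0m', then one or more of a digit (captured).
Walking the string: at [2:28] match '536u22qusyyy2222mehuou0m84', groups = ('536', 'u22', 'qusyyy2222m', 'ou0m84').
`findall` packs the 4 group values into a tuple for every match.

[('536', 'u22', 'qusyyy2222m', 'ou0m84')]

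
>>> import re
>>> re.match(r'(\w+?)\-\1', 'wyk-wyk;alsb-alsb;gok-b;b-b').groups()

('wyk',)

`\1` is not a pattern — it's the concrete string captured by group 1, re-applied verbatim.
`match` is anchored at position 0; if the pattern doesn't fit there, it returns None.
The match spans [0:7] → 'wyk-wyk'.
Captured: group 1 = 'wyk'.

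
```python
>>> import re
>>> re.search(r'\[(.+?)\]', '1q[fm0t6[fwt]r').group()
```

The match spans [2:13] → '[fm0t6[fwt]'.

'[fm0t6[fwt]'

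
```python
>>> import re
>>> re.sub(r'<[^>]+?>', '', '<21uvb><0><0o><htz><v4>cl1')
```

Matches: at [0:7] → '<21uvb>'; at [7:10] → '<0>'; at [10:14] → '<0o>'; at [14:19] → '<htz>'; at [19:23] → '<v4>'.
Each match is replaced by ''.

'cl1'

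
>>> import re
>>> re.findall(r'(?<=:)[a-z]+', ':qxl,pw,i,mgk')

['qxl']

The lookaround is zero-width — it requires the adjacent text to match without consuming it, so the asserted text isn't part of the match.
Walking the string: at [1:4] → 'qxl'.
Since nothing is captured, `findall` lists the 1 matched substring directly.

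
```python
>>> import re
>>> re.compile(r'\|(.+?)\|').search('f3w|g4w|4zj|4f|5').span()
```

With the lazy modifier that quantifier settles for the fewest repetitions that let the rest of the pattern succeed (the atoms after it are unaffected and can still be greedy).
`search` walks the string left to right and returns the first match it finds.
The match spans [3:8] → '|g4w|'.
Captured: group 1 = 'g4w'.

(3, 8)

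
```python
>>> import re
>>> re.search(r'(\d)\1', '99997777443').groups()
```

The match spans [0:2] → '99'.
Captured: group 1 = '9'.

('9',)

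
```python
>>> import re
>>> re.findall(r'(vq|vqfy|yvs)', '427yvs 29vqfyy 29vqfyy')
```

['yvs', 'vq', 'vq']

The regex engine tests alternatives in the order written; an earlier branch that matches wins even if a later one would match more.
Scanning left to right: at [3:6] match 'yvs', group 1 = 'yvs'; at [9:11] match 'vq', group 1 = 'vq'; at [17:19] match 'vq', group 1 = 'vq'.
With a single group, `findall` returns only what that group captured — 3 items.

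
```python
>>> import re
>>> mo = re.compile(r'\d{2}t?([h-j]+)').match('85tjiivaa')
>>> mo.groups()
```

('jii',)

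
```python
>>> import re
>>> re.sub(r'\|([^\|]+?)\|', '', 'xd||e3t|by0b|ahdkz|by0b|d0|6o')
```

'xd|by0bby0b6o'

Each match is replaced by ''.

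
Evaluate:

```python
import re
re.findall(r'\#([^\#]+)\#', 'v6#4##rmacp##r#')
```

Matches: at [2:5] match '#4#', group 1 = '4'; at [5:12] match '#rmacp#', group 1 = 'rmacp'; at [12:15] match '#r#', group 1 = 'r'.
With a single group, `findall` returns only what that group captured — 3 items.

['4', 'rmacp', 'r']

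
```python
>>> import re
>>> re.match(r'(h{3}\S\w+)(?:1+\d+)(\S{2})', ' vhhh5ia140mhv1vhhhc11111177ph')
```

The pattern matches exactly 3 of a literal 'h', then a non-whitespace character, then one or more of a word character (captured); then one or more of the literal '1', then one or more of a digit (non-capturing group); then exactly 2 of a non-whitespace character (captured).
`re.match` won't scan ahead — the pattern has to work from the very first character.
Here position 0 doesn't satisfy it, so the call returns None.

None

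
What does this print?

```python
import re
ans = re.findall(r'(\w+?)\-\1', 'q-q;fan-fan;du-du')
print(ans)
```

After group 1 captures some text, `\1` only succeeds where that same text appears again.
One capturing group, so `findall` returns just the captured substring from each match — 3 in all.

['q', 'fan', 'du']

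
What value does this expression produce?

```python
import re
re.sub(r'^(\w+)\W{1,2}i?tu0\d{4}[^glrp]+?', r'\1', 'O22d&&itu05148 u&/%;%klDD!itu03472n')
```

'O22du&/%;%klDD!itu03472n'

This matches anchored at the start of the string; then one or more of a word character (captured); then 1 to 2 of a non-word character, then optionally the literal 'i', then the literal 'tu0'; then exactly 4 of a digit, then one or more of any character except [glrp] (lazy).
A `+?`/`*?`/`{m,n}?` starts at its minimum and grows only as far as needed for what follows to match.
Matches: at [0:15] → 'O22d&&itu05148 '.
Each match is replaced using the text its own group 1 captured.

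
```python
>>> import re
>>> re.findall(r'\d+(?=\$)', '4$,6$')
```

The positive lookaround only admits positions where the adjacent text matches; those characters stay outside the span.
Since nothing is captured, `findall` lists the 2 matched substrings directly.

['4', '6']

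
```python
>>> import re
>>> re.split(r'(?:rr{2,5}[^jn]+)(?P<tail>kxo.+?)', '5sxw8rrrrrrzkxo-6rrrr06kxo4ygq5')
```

Pattern: a literal 'r', then 2 to 5 of a literal 'r', then one or more of any character except [jn] (non-capturing group); then the literal 'kxo', then one or more of any character (lazy) (captured as 'tail').
Because the quantifier is non-greedy, it stops expanding at the earliest point where the rest of the pattern can succeed.
Matches to split on: at [5:27] → 'rrrrrrzkxo-6rrrr06kxo4'.
With a capturing group present, the delimiter's captured portion is kept in the result list.

['5sxw8', 'kxo4', 'ygq5']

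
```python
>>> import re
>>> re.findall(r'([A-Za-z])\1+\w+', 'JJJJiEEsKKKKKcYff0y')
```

`\1` is not a pattern — it's the concrete string captured by group 1, re-applied verbatim.
Scanning left to right: at [0:19] match 'JJJJiEEsKKKKKcYff0y', group 1 = 'J'.
Because there's exactly one group, `findall` drops the full match and keeps group 1 from the one hit.

['J']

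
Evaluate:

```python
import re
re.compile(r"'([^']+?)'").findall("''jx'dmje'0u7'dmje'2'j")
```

['jx', '0u7', '2']

Walking the string: at [1:5] match "'jx'", group 1 = 'jx'; at [9:14] match "'0u7'", group 1 = '0u7'; at [18:21] match "'2'", group 1 = '2'.
`findall` collects group 1 from each match (3 total).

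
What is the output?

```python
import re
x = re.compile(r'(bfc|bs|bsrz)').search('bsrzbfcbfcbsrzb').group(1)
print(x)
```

The regex engine tests alternatives in the order written; an earlier branch that matches wins even if a later one would match more.
`re.search` scans for the first position where the pattern succeeds.
The match spans [0:2] → 'bs'.
Captured: group 1 = 'bs'.

bs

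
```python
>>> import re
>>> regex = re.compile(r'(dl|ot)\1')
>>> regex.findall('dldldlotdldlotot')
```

After group 1 captures some text, `\1` only succeeds where that same text appears again.
One capturing group, so `findall` returns just the captured substring from each match — 3 in all.

['dl', 'dl', 'ot']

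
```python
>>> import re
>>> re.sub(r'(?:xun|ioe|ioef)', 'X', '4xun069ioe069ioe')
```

`sub` substitutes 'X' at each match site.

'4X069X069X'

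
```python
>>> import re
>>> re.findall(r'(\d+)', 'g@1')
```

['1']

The pattern matches one or more of a digit (captured).
Matches: at [2:3] match '1', group 1 = '1'.
`findall` collects group 1 from the one match (1 total).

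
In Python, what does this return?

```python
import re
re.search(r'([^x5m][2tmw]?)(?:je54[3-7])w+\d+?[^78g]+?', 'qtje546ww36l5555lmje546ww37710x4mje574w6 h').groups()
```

('qt',)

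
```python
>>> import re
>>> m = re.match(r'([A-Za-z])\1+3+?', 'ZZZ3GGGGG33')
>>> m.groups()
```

After group 1 captures some text, `\1` only succeeds where that same text appears again.
`match` is anchored at position 0; if the pattern doesn't fit there, it returns None.
The match spans [0:4] → 'ZZZ3'.
Captured: group 1 = 'Z'.

('Z',)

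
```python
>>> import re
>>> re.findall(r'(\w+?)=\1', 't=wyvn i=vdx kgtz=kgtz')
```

`\1` has to match the exact text group 1 already captured.
Walking the string: at [13:22] match 'kgtz=kgtz', group 1 = 'kgtz'.
Because there's exactly one group, `findall` drops the full match and keeps group 1 from the one hit.

['kgtz']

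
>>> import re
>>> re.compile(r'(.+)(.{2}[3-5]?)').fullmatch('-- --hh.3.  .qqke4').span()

This matches one or more of any character (captured); then exactly 2 of any character, then optionally a character in [3-5] (captured).
`re.fullmatch` is like wrapping the pattern in `^…$` (in single-line mode).
The match spans [0:18] → '-- --hh.3.  .qqke4'.
Captured: group 1 = '-- --hh.3.  .qqk', group 2 = 'e4'.

(0, 18)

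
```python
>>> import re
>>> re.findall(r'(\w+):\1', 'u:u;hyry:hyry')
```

`\1` is not a pattern — it's the concrete string captured by group 1, re-applied verbatim.
Walking the string: at [0:3] match 'u:u', group 1 = 'u'; at [4:13] match 'hyry:hyry', group 1 = 'hyry'.
One capturing group, so `findall` returns just the captured substring from each match — 2 in all.

['u', 'hyry']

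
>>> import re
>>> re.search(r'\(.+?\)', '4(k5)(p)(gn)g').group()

Lazy quantifiers expand one character at a time until the remainder of the pattern can match.
The match spans [1:5] → '(k5)'.

'(k5)'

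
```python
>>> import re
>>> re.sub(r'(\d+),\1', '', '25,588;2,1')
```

'288;2,1'

The backreference `\1` re-matches whatever the first group consumed, character for character.
Matches: at [1:4] → '5,5'.
`sub` substitutes '' at each match site.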